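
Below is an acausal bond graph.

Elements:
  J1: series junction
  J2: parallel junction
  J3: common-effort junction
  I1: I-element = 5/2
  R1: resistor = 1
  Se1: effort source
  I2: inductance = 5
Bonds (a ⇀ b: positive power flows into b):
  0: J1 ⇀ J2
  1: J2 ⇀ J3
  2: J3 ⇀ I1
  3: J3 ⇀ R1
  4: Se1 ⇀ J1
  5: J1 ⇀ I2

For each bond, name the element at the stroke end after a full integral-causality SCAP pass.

b4 stroke at J1  (Se1: effort source, stroke at far end)
b2 stroke at I1  (I1 integral (f out))
b5 stroke at I2  (I2 integral (f out))
b0 stroke at J1  (J1 flow already set via bond 5)
b1 stroke at J2  (J2 needs exactly one e-in)
b3 stroke at J3  (closing 0-jn rule on J3)

bond 0 stroke at J1
bond 1 stroke at J2
bond 2 stroke at I1
bond 3 stroke at J3
bond 4 stroke at J1
bond 5 stroke at I2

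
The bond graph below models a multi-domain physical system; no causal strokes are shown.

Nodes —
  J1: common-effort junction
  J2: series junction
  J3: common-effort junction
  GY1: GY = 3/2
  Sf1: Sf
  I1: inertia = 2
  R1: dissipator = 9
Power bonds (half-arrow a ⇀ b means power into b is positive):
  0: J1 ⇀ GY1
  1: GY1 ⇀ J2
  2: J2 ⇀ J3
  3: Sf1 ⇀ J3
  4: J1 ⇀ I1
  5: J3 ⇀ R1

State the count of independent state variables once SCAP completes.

1  (I1 all integral)

bond 3 |Sf1  (Sf1: flow source, stroke at near end)
bond 4 |I1  (I1 integral (f out))
bond 0 |J1  (only one effort-in slot at J1)
bond 1 |J2  (GY GY1: same side as bond 0)
bond 2 |J3  (J2: last free bond brings flow in)
bond 5 |R1  (J3 effort already set via bond 2)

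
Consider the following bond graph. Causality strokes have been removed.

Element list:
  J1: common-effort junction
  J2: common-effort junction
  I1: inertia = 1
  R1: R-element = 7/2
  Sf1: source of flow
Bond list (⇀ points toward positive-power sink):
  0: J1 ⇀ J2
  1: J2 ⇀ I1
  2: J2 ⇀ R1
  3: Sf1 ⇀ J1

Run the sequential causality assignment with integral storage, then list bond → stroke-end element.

#3 |Sf1  (source Sf1 imposes f)
#0 |J1  (closing 0-jn rule on J1)
#1 |I1  (I1 integral (f out))
#2 |J2  (closing 0-jn rule on J2)

#0 →J1
#1 →I1
#2 →J2
#3 →Sf1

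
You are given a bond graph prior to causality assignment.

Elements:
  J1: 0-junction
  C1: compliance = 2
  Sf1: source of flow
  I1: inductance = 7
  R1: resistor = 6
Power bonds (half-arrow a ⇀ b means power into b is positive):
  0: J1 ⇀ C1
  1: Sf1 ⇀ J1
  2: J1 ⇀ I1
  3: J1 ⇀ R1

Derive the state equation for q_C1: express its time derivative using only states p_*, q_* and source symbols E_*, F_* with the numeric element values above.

dq_C1/dt = F_Sf1 - p_I1/7 - q_C1/12

#1 stroke at Sf1  (Sf1 fixes flow; stroke at Sf1)
#0 stroke at J1  (C1 outputs effort q/C1)
#2 stroke at I1  (J1: bond 0 brought effort, rest push out)
#3 stroke at R1  (J1 effort already set via bond 0)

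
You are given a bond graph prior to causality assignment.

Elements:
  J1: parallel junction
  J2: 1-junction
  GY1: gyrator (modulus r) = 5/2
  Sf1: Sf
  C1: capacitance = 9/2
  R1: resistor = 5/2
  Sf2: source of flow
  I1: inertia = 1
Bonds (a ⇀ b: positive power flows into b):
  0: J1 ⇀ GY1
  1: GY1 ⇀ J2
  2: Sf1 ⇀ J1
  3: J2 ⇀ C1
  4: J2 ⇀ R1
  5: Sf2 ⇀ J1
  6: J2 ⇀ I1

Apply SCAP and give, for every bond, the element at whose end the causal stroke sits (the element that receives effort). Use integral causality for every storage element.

bond 2 |Sf1  (Sf1 (Sf) sets flow on bond)
bond 5 |Sf2  (Sf2: flow source, stroke at near end)
bond 0 |J1  (J1 needs exactly one e-in)
bond 1 |J2  (GY GY1: same side as bond 0)
bond 3 |J2  (C1: C, integral causality)
bond 6 |I1  (I1 outputs flow p/I1)
bond 4 |J2  (common-f at J2 fixed by 6)

β0 stroke→J1
β1 stroke→J2
β2 stroke→Sf1
β3 stroke→J2
β4 stroke→J2
β5 stroke→Sf2
β6 stroke→I1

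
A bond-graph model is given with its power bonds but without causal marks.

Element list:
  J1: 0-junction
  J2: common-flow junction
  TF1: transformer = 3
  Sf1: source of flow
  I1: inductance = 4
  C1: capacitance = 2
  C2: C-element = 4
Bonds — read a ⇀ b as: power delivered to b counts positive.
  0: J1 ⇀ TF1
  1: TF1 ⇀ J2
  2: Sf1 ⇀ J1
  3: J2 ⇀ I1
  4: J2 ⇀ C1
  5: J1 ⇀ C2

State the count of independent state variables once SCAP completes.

#2 |Sf1  (source Sf1 imposes f)
#3 |I1  (I1 outputs flow p/I1)
#1 |J2  (1-jn J2 has f-setter on 3)
#4 |J2  (1-jn J2 has f-setter on 3)
#0 |TF1  (TF TF1: opposite of bond 1)
#5 |J1  (only one effort-in slot at J1)

3  (C1, C2, I1 all integral)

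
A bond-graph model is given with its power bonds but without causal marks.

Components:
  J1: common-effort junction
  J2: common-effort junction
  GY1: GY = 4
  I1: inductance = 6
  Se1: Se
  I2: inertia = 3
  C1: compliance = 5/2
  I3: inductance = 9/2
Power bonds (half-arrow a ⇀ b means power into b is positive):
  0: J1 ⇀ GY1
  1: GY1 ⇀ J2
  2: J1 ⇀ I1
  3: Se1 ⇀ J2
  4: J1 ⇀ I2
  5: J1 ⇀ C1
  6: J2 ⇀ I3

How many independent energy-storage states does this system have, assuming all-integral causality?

β3 stroke at J2  (Se1 (Se) sets effort on bond)
β1 stroke at GY1  (J2: bond 3 brought effort, rest push out)
β6 stroke at I3  (common-e at J2 fixed by 3)
β0 stroke at GY1  (GY GY1: same side as bond 1)
β2 stroke at I1  (I1 integral (f out))
β4 stroke at I2  (I2: I, integral causality)
β5 stroke at J1  (only one effort-in slot at J1)

4  (C1, I1, I2, I3 all integral)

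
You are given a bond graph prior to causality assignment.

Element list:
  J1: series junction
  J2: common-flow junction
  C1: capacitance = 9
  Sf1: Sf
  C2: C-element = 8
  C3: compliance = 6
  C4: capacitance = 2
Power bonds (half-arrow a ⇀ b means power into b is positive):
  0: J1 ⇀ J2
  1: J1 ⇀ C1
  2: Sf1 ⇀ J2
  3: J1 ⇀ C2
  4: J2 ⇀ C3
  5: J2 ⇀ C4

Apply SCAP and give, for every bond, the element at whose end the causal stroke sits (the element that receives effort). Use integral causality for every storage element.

#0 |J2
#1 |J1
#2 |Sf1
#3 |J1
#4 |J2
#5 |J2

β2 stroke at Sf1  (Sf1: flow source, stroke at near end)
β0 stroke at J2  (common-f at J2 fixed by 2)
β4 stroke at J2  (1-jn J2 has f-setter on 2)
β5 stroke at J2  (1-jn J2 has f-setter on 2)
β1 stroke at J1  (J1: bond 0 brought flow, rest push out)
β3 stroke at J1  (J1 flow already set via bond 0)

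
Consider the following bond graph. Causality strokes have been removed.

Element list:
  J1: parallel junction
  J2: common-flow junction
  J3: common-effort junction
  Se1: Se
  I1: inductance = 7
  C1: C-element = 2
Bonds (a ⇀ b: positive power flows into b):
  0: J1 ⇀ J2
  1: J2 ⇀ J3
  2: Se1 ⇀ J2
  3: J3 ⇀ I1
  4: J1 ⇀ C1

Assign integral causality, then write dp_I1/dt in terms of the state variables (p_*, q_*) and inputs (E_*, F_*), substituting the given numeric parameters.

b2 stroke→J2  (source Se1 imposes e)
b3 stroke→I1  (I1 outputs flow p/I1)
b1 stroke→J3  (only one effort-in slot at J3)
b0 stroke→J2  (J2: bond 1 brought flow, rest push out)
b4 stroke→J1  (closing 0-jn rule on J1)

dp_I1/dt = E_Se1 + q_C1/2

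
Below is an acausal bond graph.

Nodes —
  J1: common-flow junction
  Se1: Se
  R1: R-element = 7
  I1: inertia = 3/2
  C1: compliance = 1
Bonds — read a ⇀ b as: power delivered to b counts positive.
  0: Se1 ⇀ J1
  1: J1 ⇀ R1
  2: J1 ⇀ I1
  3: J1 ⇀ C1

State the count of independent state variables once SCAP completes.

2  (C1, I1 all integral)

#0 →J1  (Se1 (Se) sets effort on bond)
#2 →I1  (I1 outputs flow p/I1)
#1 →J1  (common-f at J1 fixed by 2)
#3 →J1  (1-jn J1 has f-setter on 2)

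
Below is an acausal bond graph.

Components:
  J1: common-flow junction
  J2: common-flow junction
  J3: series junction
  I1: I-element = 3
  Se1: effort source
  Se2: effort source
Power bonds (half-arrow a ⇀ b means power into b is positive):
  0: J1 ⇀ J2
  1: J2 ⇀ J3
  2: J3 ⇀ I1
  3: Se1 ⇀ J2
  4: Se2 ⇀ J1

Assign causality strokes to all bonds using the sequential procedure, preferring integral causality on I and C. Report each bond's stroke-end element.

β3 →J2  (Se1: effort source, stroke at far end)
β4 →J1  (Se2: effort source, stroke at far end)
β0 →J2  (closing 1-jn rule on J1)
β1 →J3  (J2 needs exactly one f-in)
β2 →I1  (only one flow-in slot at J3)

β0 stroke→J2
β1 stroke→J3
β2 stroke→I1
β3 stroke→J2
β4 stroke→J1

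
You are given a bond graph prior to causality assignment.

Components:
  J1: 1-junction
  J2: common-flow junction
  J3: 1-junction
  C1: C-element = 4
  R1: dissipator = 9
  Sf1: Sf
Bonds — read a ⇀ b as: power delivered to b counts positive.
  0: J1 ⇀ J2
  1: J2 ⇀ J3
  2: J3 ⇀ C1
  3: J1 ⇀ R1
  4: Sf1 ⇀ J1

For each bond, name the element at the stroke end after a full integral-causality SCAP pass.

#4 stroke→Sf1  (Sf1 fixes flow; stroke at Sf1)
#0 stroke→J1  (1-jn J1 has f-setter on 4)
#3 stroke→J1  (J1: bond 4 brought flow, rest push out)
#1 stroke→J2  (J2: bond 0 brought flow, rest push out)
#2 stroke→J3  (J3: bond 1 brought flow, rest push out)

β0 →J1
β1 →J2
β2 →J3
β3 →J1
β4 →Sf1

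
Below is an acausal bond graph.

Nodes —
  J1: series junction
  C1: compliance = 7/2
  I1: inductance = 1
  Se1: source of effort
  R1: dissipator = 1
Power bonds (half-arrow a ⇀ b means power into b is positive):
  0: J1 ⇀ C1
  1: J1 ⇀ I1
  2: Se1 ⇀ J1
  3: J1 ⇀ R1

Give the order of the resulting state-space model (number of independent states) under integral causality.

2  (C1, I1 all integral)

β2 stroke at J1  (Se1 (Se) sets effort on bond)
β0 stroke at J1  (C1 integral (e out))
β1 stroke at I1  (prefer integral on I1)
β3 stroke at J1  (common-f at J1 fixed by 1)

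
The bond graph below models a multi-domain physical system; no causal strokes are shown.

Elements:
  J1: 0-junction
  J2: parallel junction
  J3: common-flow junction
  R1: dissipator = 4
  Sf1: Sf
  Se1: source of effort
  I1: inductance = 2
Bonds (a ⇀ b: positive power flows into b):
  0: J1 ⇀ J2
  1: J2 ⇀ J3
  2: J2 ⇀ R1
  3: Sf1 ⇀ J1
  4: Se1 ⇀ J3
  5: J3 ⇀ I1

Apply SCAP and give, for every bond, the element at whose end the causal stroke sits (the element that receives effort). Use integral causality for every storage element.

β0 →J1
β1 →J3
β2 →J2
β3 →Sf1
β4 →J3
β5 →I1

bond 3 stroke at Sf1  (Sf1 (Sf) sets flow on bond)
bond 4 stroke at J3  (Se1 (Se) sets effort on bond)
bond 0 stroke at J1  (J1: last free bond brings effort in)
bond 5 stroke at I1  (I1 outputs flow p/I1)
bond 1 stroke at J3  (J3 flow already set via bond 5)
bond 2 stroke at J2  (J2 needs exactly one e-in)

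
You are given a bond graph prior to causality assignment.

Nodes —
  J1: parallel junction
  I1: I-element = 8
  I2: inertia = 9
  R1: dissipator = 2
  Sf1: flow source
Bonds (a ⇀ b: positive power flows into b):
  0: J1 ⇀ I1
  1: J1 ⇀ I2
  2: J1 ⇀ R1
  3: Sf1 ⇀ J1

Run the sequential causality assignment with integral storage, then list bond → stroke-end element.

#3 stroke→Sf1  (source Sf1 imposes f)
#0 stroke→I1  (prefer integral on I1)
#1 stroke→I2  (I2 outputs flow p/I2)
#2 stroke→J1  (J1 needs exactly one e-in)

bond 0 stroke at I1
bond 1 stroke at I2
bond 2 stroke at J1
bond 3 stroke at Sf1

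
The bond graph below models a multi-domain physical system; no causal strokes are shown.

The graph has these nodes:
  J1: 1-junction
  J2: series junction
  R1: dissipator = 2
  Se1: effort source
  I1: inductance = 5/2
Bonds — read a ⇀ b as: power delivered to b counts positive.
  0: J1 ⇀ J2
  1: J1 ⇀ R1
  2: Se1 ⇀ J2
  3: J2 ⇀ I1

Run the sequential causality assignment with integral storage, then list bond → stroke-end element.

#2 stroke→J2  (Se1 fixes effort; stroke away)
#3 stroke→I1  (I1: I, integral causality)
#0 stroke→J2  (J2 flow already set via bond 3)
#1 stroke→J1  (1-jn J1 has f-setter on 0)

bond 0 stroke→J2
bond 1 stroke→J1
bond 2 stroke→J2
bond 3 stroke→I1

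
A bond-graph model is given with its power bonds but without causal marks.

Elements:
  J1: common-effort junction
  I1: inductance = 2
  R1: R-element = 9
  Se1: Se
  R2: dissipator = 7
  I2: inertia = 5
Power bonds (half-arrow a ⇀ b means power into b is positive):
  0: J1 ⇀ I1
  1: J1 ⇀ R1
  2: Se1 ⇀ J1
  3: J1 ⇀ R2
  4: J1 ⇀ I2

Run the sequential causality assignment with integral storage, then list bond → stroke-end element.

β0 stroke at I1
β1 stroke at R1
β2 stroke at J1
β3 stroke at R2
β4 stroke at I2

bond 2 stroke→J1  (source Se1 imposes e)
bond 0 stroke→I1  (J1: bond 2 brought effort, rest push out)
bond 1 stroke→R1  (J1 effort already set via bond 2)
bond 3 stroke→R2  (common-e at J1 fixed by 2)
bond 4 stroke→I2  (0-jn J1 has e-setter on 2)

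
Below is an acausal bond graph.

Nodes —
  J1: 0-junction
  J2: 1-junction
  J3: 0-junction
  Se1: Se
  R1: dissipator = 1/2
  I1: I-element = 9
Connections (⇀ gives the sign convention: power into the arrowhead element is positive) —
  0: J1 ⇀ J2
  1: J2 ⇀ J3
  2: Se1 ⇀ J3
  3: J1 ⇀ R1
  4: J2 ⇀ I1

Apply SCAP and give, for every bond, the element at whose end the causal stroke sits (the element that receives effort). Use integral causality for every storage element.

b2 stroke at J3  (Se1 fixes effort; stroke away)
b1 stroke at J2  (J3: bond 2 brought effort, rest push out)
b4 stroke at I1  (I1 integral (f out))
b0 stroke at J2  (common-f at J2 fixed by 4)
b3 stroke at J1  (closing 0-jn rule on J1)

bond 0 stroke→J2
bond 1 stroke→J2
bond 2 stroke→J3
bond 3 stroke→J1
bond 4 stroke→I1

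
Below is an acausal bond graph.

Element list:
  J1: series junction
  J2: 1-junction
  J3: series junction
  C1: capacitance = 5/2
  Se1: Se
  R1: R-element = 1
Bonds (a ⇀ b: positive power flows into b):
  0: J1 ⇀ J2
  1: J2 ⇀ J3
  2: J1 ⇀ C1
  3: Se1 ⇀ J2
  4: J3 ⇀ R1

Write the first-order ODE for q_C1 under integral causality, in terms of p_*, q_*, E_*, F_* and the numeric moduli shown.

dq_C1/dt = E_Se1 - 2*q_C1/5

b3 stroke at J2  (Se1 (Se) sets effort on bond)
b2 stroke at J1  (C1: C, integral causality)
b0 stroke at J2  (closing 1-jn rule on J1)
b1 stroke at J3  (only one flow-in slot at J2)
b4 stroke at R1  (only one flow-in slot at J3)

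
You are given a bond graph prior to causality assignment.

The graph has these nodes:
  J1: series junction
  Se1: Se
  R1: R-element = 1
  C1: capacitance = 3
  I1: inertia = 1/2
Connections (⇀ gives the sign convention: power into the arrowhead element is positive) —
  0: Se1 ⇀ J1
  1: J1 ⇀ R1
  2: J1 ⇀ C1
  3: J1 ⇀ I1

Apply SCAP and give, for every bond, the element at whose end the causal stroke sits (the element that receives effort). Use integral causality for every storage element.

b0 →J1  (Se1 (Se) sets effort on bond)
b2 →J1  (C1 integral (e out))
b3 →I1  (prefer integral on I1)
b1 →J1  (J1 flow already set via bond 3)

#0 |J1
#1 |J1
#2 |J1
#3 |I1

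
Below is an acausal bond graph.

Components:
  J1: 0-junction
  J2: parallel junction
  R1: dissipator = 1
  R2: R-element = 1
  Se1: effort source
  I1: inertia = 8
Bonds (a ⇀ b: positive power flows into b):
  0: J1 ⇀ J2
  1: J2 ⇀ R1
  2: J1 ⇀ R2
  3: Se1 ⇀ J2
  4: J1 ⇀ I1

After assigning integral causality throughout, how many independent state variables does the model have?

1  (I1 all integral)

b3 stroke at J2  (Se1: effort source, stroke at far end)
b0 stroke at J1  (J2 effort already set via bond 3)
b1 stroke at R1  (J2 effort already set via bond 3)
b2 stroke at R2  (0-jn J1 has e-setter on 0)
b4 stroke at I1  (J1: bond 0 brought effort, rest push out)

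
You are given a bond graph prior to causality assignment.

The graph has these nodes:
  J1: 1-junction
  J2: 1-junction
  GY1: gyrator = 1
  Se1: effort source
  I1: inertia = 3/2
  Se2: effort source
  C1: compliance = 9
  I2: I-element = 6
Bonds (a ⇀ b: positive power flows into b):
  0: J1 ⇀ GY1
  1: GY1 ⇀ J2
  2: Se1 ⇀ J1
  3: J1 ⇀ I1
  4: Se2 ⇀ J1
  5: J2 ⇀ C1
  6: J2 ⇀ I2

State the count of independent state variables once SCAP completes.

3  (C1, I1, I2 all integral)

b2 stroke at J1  (Se1 fixes effort; stroke away)
b4 stroke at J1  (source Se2 imposes e)
b3 stroke at I1  (I1 outputs flow p/I1)
b0 stroke at J1  (common-f at J1 fixed by 3)
b1 stroke at J2  (through GY1, causality inverts; strokes same side of GY1)
b5 stroke at J2  (C1: C, integral causality)
b6 stroke at I2  (closing 1-jn rule on J2)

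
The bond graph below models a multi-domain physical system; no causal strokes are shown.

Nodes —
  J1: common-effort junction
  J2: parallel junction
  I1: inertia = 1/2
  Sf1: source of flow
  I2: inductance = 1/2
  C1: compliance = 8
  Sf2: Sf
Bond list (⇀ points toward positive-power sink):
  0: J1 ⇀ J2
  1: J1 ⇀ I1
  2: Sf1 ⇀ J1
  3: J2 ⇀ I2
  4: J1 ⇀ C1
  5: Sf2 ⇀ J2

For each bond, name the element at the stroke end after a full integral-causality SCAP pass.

b0 stroke→J2
b1 stroke→I1
b2 stroke→Sf1
b3 stroke→I2
b4 stroke→J1
b5 stroke→Sf2

β2 stroke→Sf1  (source Sf1 imposes f)
β5 stroke→Sf2  (source Sf2 imposes f)
β1 stroke→I1  (I1 integral (f out))
β3 stroke→I2  (prefer integral on I2)
β0 stroke→J2  (J2: last free bond brings effort in)
β4 stroke→J1  (only one effort-in slot at J1)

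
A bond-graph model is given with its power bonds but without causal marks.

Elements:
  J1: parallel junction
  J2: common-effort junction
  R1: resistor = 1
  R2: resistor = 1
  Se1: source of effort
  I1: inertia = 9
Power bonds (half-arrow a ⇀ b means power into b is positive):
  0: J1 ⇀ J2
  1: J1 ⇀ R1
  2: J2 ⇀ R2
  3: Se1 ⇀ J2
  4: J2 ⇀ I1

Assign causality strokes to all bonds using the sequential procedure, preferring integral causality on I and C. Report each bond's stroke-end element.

b3 →J2  (Se1 (Se) sets effort on bond)
b0 →J1  (common-e at J2 fixed by 3)
b2 →R2  (common-e at J2 fixed by 3)
b4 →I1  (0-jn J2 has e-setter on 3)
b1 →R1  (0-jn J1 has e-setter on 0)

β0 |J1
β1 |R1
β2 |R2
β3 |J2
β4 |I1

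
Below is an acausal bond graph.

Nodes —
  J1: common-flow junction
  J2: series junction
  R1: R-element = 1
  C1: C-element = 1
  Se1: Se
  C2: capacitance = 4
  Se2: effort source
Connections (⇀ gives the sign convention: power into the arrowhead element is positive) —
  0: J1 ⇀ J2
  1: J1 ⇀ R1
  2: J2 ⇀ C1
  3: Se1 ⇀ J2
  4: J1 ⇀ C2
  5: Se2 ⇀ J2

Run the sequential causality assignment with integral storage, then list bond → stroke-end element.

b3 →J2  (source Se1 imposes e)
b5 →J2  (Se2 (Se) sets effort on bond)
b2 →J2  (C1: C, integral causality)
b0 →J1  (closing 1-jn rule on J2)
b4 →J1  (prefer integral on C2)
b1 →R1  (closing 1-jn rule on J1)

b0 stroke at J1
b1 stroke at R1
b2 stroke at J2
b3 stroke at J2
b4 stroke at J1
b5 stroke at J2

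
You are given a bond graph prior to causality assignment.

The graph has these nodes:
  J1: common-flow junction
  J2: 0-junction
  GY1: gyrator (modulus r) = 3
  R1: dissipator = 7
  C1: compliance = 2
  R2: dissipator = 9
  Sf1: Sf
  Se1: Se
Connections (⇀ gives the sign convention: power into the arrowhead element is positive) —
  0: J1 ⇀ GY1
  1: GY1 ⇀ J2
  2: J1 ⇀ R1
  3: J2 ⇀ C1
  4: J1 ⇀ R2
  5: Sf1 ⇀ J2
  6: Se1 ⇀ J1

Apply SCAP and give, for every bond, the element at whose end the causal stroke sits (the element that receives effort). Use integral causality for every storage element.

#0 stroke→GY1
#1 stroke→GY1
#2 stroke→J1
#3 stroke→J2
#4 stroke→J1
#5 stroke→Sf1
#6 stroke→J1

b5 stroke→Sf1  (Sf1: flow source, stroke at near end)
b6 stroke→J1  (Se1: effort source, stroke at far end)
b3 stroke→J2  (prefer integral on C1)
b1 stroke→GY1  (J2 effort already set via bond 3)
b0 stroke→GY1  (GY GY1: same side as bond 1)
b2 stroke→J1  (common-f at J1 fixed by 0)
b4 stroke→J1  (1-jn J1 has f-setter on 0)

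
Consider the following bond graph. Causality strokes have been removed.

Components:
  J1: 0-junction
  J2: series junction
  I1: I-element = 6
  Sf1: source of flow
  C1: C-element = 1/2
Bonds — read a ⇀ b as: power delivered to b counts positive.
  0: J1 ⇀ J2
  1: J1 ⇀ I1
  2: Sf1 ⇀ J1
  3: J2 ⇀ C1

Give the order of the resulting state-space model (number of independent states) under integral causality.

2  (C1, I1 all integral)

bond 2 stroke at Sf1  (Sf1 fixes flow; stroke at Sf1)
bond 1 stroke at I1  (I1 outputs flow p/I1)
bond 0 stroke at J1  (J1 needs exactly one e-in)
bond 3 stroke at J2  (1-jn J2 has f-setter on 0)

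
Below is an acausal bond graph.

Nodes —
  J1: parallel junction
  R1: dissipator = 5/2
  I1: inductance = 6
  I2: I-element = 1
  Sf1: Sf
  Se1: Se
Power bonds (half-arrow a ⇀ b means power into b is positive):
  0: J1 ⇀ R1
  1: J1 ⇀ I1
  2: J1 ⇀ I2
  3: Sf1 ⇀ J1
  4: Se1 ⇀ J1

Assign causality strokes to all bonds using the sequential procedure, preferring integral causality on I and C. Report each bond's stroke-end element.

b3 |Sf1  (source Sf1 imposes f)
b4 |J1  (Se1: effort source, stroke at far end)
b0 |R1  (J1 effort already set via bond 4)
b1 |I1  (J1 effort already set via bond 4)
b2 |I2  (J1 effort already set via bond 4)

#0 stroke→R1
#1 stroke→I1
#2 stroke→I2
#3 stroke→Sf1
#4 stroke→J1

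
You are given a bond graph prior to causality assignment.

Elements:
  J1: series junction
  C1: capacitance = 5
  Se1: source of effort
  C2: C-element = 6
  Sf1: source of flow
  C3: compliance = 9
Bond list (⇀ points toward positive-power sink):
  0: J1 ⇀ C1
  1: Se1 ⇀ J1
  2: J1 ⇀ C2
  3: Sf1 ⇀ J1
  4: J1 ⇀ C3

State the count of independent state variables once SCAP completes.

bond 1 stroke→J1  (Se1 fixes effort; stroke away)
bond 3 stroke→Sf1  (Sf1 (Sf) sets flow on bond)
bond 0 stroke→J1  (J1 flow already set via bond 3)
bond 2 stroke→J1  (J1: bond 3 brought flow, rest push out)
bond 4 stroke→J1  (J1 flow already set via bond 3)

3  (C1, C2, C3 all integral)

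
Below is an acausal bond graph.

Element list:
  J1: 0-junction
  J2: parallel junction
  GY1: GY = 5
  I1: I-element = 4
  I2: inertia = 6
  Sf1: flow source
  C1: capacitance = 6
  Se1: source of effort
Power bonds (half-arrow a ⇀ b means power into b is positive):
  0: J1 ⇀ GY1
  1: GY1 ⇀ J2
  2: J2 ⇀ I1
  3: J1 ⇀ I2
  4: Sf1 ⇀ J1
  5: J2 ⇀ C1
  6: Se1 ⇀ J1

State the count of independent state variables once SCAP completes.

#4 |Sf1  (Sf1 (Sf) sets flow on bond)
#6 |J1  (Se1: effort source, stroke at far end)
#0 |GY1  (J1: bond 6 brought effort, rest push out)
#3 |I2  (0-jn J1 has e-setter on 6)
#1 |GY1  (through GY1, causality inverts; strokes same side of GY1)
#2 |I1  (I1: I, integral causality)
#5 |J2  (J2 needs exactly one e-in)

3  (C1, I1, I2 all integral)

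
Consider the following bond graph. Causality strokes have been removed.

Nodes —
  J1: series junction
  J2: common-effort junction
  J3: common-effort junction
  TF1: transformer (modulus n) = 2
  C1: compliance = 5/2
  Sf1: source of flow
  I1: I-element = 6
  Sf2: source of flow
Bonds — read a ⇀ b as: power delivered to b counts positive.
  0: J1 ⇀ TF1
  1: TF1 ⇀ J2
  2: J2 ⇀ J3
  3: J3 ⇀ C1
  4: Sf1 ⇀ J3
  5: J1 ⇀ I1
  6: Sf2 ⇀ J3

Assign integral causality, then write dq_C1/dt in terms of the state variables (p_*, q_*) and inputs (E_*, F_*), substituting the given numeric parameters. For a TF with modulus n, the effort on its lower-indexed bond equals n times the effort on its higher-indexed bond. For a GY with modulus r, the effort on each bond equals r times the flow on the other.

dq_C1/dt = F_Sf1 + F_Sf2 + p_I1/3

#4 |Sf1  (source Sf1 imposes f)
#6 |Sf2  (source Sf2 imposes f)
#3 |J3  (C1 outputs effort q/C1)
#2 |J2  (J3 effort already set via bond 3)
#1 |TF1  (common-e at J2 fixed by 2)
#0 |J1  (through TF1, causality passes straight; one stroke at TF1)
#5 |I1  (only one flow-in slot at J1)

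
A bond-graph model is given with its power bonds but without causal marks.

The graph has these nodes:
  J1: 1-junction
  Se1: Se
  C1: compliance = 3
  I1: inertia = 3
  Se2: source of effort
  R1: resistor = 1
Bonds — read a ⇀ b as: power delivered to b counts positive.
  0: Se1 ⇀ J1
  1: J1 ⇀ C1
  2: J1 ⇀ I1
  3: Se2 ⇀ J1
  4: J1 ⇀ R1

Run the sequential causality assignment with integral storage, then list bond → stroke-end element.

bond 0 stroke at J1  (Se1: effort source, stroke at far end)
bond 3 stroke at J1  (Se2: effort source, stroke at far end)
bond 1 stroke at J1  (C1: C, integral causality)
bond 2 stroke at I1  (I1 integral (f out))
bond 4 stroke at J1  (J1 flow already set via bond 2)

bond 0 →J1
bond 1 →J1
bond 2 →I1
bond 3 →J1
bond 4 →J1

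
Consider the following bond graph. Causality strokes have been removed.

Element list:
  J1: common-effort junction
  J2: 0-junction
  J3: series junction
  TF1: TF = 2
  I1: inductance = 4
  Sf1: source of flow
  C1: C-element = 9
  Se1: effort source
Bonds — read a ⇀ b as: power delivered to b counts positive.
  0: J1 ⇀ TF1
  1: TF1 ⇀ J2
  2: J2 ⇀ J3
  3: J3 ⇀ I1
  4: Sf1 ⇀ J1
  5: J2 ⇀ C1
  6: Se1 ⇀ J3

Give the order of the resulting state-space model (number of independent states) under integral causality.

2  (C1, I1 all integral)

β4 stroke→Sf1  (Sf1 fixes flow; stroke at Sf1)
β6 stroke→J3  (Se1: effort source, stroke at far end)
β0 stroke→J1  (J1 needs exactly one e-in)
β1 stroke→TF1  (TF1: transformer flips bond 0)
β3 stroke→I1  (I1 integral (f out))
β2 stroke→J3  (common-f at J3 fixed by 3)
β5 stroke→J2  (J2 needs exactly one e-in)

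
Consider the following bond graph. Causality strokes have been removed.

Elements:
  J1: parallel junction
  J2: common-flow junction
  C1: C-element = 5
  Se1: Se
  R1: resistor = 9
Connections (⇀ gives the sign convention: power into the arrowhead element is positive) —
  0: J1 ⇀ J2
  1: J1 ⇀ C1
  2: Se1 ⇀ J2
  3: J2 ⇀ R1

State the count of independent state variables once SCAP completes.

#2 stroke at J2  (Se1: effort source, stroke at far end)
#1 stroke at J1  (C1: C, integral causality)
#0 stroke at J2  (J1 effort already set via bond 1)
#3 stroke at R1  (J2: last free bond brings flow in)

1  (C1 all integral)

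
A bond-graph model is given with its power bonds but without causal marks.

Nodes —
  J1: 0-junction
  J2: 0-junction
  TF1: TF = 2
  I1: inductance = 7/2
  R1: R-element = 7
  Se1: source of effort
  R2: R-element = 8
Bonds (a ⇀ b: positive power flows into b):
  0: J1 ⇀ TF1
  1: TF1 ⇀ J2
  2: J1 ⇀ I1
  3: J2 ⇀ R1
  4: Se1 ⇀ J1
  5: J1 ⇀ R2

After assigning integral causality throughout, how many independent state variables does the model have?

#4 |J1  (source Se1 imposes e)
#0 |TF1  (J1 effort already set via bond 4)
#2 |I1  (common-e at J1 fixed by 4)
#5 |R2  (0-jn J1 has e-setter on 4)
#1 |J2  (through TF1, causality passes straight; one stroke at TF1)
#3 |R1  (common-e at J2 fixed by 1)

1  (I1 all integral)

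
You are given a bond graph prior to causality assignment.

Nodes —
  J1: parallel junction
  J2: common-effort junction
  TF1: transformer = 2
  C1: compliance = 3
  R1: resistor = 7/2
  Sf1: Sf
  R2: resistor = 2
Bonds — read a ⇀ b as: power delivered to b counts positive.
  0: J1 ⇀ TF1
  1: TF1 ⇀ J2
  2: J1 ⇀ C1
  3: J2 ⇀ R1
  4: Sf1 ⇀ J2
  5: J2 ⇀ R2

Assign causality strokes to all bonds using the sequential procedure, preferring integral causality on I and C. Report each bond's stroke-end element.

bond 4 →Sf1  (Sf1 fixes flow; stroke at Sf1)
bond 2 →J1  (C1: C, integral causality)
bond 0 →TF1  (J1 effort already set via bond 2)
bond 1 →J2  (TF1: transformer flips bond 0)
bond 3 →R1  (J2 effort already set via bond 1)
bond 5 →R2  (J2 effort already set via bond 1)

bond 0 |TF1
bond 1 |J2
bond 2 |J1
bond 3 |R1
bond 4 |Sf1
bond 5 |R2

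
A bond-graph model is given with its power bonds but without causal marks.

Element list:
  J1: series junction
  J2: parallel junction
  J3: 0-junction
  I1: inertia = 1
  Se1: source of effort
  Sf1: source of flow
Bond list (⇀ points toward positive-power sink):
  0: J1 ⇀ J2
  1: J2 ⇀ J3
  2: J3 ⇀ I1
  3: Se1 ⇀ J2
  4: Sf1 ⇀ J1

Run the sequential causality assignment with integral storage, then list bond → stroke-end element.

bond 0 |J1
bond 1 |J3
bond 2 |I1
bond 3 |J2
bond 4 |Sf1

β3 stroke at J2  (Se1 (Se) sets effort on bond)
β4 stroke at Sf1  (source Sf1 imposes f)
β0 stroke at J1  (J1 flow already set via bond 4)
β1 stroke at J3  (J2 effort already set via bond 3)
β2 stroke at I1  (J3 effort already set via bond 1)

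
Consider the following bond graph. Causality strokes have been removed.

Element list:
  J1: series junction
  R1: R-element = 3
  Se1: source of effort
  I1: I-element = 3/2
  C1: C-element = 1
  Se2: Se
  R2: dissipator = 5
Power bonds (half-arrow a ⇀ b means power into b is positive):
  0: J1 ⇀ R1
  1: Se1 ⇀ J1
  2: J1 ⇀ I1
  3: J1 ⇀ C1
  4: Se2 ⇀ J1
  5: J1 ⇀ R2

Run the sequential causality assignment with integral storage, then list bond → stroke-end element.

#0 |J1
#1 |J1
#2 |I1
#3 |J1
#4 |J1
#5 |J1

#1 |J1  (Se1 (Se) sets effort on bond)
#4 |J1  (Se2 fixes effort; stroke away)
#2 |I1  (I1 integral (f out))
#0 |J1  (1-jn J1 has f-setter on 2)
#3 |J1  (1-jn J1 has f-setter on 2)
#5 |J1  (J1 flow already set via bond 2)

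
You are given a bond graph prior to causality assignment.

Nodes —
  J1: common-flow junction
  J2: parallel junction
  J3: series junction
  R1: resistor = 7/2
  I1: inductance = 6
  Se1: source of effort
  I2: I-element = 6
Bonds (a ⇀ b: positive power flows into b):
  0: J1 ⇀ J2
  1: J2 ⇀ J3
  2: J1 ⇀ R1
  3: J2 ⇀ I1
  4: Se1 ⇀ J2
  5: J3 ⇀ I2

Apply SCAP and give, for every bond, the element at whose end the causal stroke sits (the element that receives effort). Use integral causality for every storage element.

bond 4 →J2  (source Se1 imposes e)
bond 0 →J1  (J2 effort already set via bond 4)
bond 1 →J3  (common-e at J2 fixed by 4)
bond 3 →I1  (J2: bond 4 brought effort, rest push out)
bond 5 →I2  (closing 1-jn rule on J3)
bond 2 →R1  (only one flow-in slot at J1)

bond 0 stroke→J1
bond 1 stroke→J3
bond 2 stroke→R1
bond 3 stroke→I1
bond 4 stroke→J2
bond 5 stroke→I2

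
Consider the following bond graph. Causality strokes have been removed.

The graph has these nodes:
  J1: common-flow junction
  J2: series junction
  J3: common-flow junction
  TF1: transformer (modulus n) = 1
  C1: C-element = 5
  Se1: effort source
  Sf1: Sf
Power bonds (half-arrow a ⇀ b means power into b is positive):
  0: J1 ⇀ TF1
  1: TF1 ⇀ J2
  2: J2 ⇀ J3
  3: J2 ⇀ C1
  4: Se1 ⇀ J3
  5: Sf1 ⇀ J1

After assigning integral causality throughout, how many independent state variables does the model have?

1  (C1 all integral)

bond 4 →J3  (Se1 (Se) sets effort on bond)
bond 5 →Sf1  (Sf1 fixes flow; stroke at Sf1)
bond 0 →J1  (1-jn J1 has f-setter on 5)
bond 2 →J2  (J3 needs exactly one f-in)
bond 1 →TF1  (TF1 one-in-one-out from 0)
bond 3 →J2  (J2: bond 1 brought flow, rest push out)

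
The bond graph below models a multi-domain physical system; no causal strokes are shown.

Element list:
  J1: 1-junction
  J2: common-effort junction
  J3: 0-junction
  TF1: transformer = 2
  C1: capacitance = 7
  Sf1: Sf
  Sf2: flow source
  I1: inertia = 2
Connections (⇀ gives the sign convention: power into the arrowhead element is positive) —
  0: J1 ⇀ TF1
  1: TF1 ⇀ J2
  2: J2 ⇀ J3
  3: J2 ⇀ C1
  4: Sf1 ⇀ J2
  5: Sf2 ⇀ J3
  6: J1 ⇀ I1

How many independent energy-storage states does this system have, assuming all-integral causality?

β4 stroke at Sf1  (Sf1 (Sf) sets flow on bond)
β5 stroke at Sf2  (Sf2 (Sf) sets flow on bond)
β2 stroke at J3  (only one effort-in slot at J3)
β3 stroke at J2  (C1 integral (e out))
β1 stroke at TF1  (J2 effort already set via bond 3)
β0 stroke at J1  (through TF1, causality passes straight; one stroke at TF1)
β6 stroke at I1  (J1 needs exactly one f-in)

2  (C1, I1 all integral)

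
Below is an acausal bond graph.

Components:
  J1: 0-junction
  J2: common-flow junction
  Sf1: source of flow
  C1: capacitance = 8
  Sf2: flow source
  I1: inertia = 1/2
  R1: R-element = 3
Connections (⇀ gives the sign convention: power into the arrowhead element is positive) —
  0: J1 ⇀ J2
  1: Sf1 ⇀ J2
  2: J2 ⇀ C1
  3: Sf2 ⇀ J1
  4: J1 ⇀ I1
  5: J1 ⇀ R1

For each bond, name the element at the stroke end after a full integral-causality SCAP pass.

bond 1 stroke→Sf1  (Sf1: flow source, stroke at near end)
bond 3 stroke→Sf2  (source Sf2 imposes f)
bond 0 stroke→J2  (common-f at J2 fixed by 1)
bond 2 stroke→J2  (J2 flow already set via bond 1)
bond 4 stroke→I1  (I1: I, integral causality)
bond 5 stroke→J1  (J1 needs exactly one e-in)

b0 stroke→J2
b1 stroke→Sf1
b2 stroke→J2
b3 stroke→Sf2
b4 stroke→I1
b5 stroke→J1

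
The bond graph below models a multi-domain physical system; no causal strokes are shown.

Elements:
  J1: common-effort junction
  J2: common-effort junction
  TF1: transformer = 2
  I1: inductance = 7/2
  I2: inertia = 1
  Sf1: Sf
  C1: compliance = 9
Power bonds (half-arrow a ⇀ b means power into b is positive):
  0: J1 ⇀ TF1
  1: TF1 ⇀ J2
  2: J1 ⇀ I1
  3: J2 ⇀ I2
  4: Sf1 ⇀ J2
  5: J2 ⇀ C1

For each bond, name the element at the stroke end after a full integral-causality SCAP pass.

bond 0 |J1
bond 1 |TF1
bond 2 |I1
bond 3 |I2
bond 4 |Sf1
bond 5 |J2

β4 stroke at Sf1  (Sf1 fixes flow; stroke at Sf1)
β2 stroke at I1  (I1 outputs flow p/I1)
β0 stroke at J1  (J1 needs exactly one e-in)
β1 stroke at TF1  (TF1 one-in-one-out from 0)
β3 stroke at I2  (prefer integral on I2)
β5 stroke at J2  (only one effort-in slot at J2)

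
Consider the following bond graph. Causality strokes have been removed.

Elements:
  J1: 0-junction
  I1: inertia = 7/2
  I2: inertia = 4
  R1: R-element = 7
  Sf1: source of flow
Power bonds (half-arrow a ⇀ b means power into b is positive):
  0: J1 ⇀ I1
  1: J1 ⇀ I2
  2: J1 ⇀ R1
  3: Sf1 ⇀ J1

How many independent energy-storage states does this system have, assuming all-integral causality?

2  (I1, I2 all integral)

β3 |Sf1  (Sf1: flow source, stroke at near end)
β0 |I1  (I1: I, integral causality)
β1 |I2  (I2 integral (f out))
β2 |J1  (closing 0-jn rule on J1)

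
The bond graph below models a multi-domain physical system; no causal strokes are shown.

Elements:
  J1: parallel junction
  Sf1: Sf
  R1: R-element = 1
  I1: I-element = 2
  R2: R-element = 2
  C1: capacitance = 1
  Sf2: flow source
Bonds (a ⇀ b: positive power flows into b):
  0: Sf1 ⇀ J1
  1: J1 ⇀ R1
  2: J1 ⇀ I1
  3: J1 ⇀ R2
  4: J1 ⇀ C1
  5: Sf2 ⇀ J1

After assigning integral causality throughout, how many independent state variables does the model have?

bond 0 stroke at Sf1  (Sf1 (Sf) sets flow on bond)
bond 5 stroke at Sf2  (Sf2: flow source, stroke at near end)
bond 2 stroke at I1  (prefer integral on I1)
bond 4 stroke at J1  (C1 outputs effort q/C1)
bond 1 stroke at R1  (common-e at J1 fixed by 4)
bond 3 stroke at R2  (J1: bond 4 brought effort, rest push out)

2  (C1, I1 all integral)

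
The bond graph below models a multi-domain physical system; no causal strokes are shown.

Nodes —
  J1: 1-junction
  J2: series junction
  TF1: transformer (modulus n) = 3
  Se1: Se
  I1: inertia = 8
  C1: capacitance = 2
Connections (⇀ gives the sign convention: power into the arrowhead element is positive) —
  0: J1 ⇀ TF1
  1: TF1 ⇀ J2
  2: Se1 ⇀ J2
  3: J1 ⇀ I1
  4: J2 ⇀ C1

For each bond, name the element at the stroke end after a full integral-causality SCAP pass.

β0 stroke at J1
β1 stroke at TF1
β2 stroke at J2
β3 stroke at I1
β4 stroke at J2

b2 →J2  (Se1 fixes effort; stroke away)
b3 →I1  (I1: I, integral causality)
b0 →J1  (1-jn J1 has f-setter on 3)
b1 →TF1  (through TF1, causality passes straight; one stroke at TF1)
b4 →J2  (1-jn J2 has f-setter on 1)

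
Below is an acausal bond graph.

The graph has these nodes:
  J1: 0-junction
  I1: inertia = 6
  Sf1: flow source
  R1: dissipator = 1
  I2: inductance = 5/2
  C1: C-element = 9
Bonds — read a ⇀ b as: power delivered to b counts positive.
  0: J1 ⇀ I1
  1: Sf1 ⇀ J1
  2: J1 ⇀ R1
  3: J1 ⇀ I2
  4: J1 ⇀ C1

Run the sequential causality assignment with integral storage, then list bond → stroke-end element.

β0 |I1
β1 |Sf1
β2 |R1
β3 |I2
β4 |J1

bond 1 stroke→Sf1  (Sf1 (Sf) sets flow on bond)
bond 0 stroke→I1  (I1: I, integral causality)
bond 3 stroke→I2  (I2 integral (f out))
bond 4 stroke→J1  (prefer integral on C1)
bond 2 stroke→R1  (0-jn J1 has e-setter on 4)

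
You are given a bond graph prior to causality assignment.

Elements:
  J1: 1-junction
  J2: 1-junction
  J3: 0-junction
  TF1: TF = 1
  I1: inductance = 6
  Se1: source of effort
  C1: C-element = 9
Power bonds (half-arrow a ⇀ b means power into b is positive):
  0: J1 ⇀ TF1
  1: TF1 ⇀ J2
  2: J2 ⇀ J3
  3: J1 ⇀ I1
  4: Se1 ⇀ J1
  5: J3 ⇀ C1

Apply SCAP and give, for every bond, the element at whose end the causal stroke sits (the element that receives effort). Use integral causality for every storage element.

bond 4 |J1  (source Se1 imposes e)
bond 3 |I1  (I1 integral (f out))
bond 0 |J1  (J1: bond 3 brought flow, rest push out)
bond 1 |TF1  (TF TF1: opposite of bond 0)
bond 2 |J2  (common-f at J2 fixed by 1)
bond 5 |J3  (closing 0-jn rule on J3)

bond 0 |J1
bond 1 |TF1
bond 2 |J2
bond 3 |I1
bond 4 |J1
bond 5 |J3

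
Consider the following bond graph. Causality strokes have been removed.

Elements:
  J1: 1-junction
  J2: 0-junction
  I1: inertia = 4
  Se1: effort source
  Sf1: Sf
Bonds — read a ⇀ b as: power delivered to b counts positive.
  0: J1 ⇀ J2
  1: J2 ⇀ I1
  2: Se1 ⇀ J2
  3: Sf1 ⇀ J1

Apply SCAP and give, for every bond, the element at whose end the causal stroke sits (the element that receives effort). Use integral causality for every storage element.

#0 stroke at J1
#1 stroke at I1
#2 stroke at J2
#3 stroke at Sf1

b2 →J2  (Se1 fixes effort; stroke away)
b3 →Sf1  (Sf1: flow source, stroke at near end)
b0 →J1  (J1: bond 3 brought flow, rest push out)
b1 →I1  (J2 effort already set via bond 2)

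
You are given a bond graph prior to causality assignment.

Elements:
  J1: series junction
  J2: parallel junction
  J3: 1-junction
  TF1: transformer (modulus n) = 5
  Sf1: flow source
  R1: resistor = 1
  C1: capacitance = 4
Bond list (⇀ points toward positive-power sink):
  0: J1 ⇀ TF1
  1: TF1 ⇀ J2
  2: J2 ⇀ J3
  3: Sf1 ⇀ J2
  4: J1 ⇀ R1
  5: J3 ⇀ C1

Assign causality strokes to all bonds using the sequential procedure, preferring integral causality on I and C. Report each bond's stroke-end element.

bond 3 stroke at Sf1  (Sf1 fixes flow; stroke at Sf1)
bond 5 stroke at J3  (C1 integral (e out))
bond 2 stroke at J2  (J3 needs exactly one f-in)
bond 1 stroke at TF1  (J2 effort already set via bond 2)
bond 0 stroke at J1  (TF1 one-in-one-out from 1)
bond 4 stroke at R1  (J1: last free bond brings flow in)

#0 |J1
#1 |TF1
#2 |J2
#3 |Sf1
#4 |R1
#5 |J3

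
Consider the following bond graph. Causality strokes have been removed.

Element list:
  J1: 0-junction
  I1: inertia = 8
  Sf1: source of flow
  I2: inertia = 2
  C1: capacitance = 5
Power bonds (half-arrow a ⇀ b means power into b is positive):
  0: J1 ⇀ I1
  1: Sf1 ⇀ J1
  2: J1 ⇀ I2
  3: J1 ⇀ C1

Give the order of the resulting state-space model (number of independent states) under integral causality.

3  (C1, I1, I2 all integral)

bond 1 |Sf1  (Sf1 (Sf) sets flow on bond)
bond 0 |I1  (I1 outputs flow p/I1)
bond 2 |I2  (I2 outputs flow p/I2)
bond 3 |J1  (J1 needs exactly one e-in)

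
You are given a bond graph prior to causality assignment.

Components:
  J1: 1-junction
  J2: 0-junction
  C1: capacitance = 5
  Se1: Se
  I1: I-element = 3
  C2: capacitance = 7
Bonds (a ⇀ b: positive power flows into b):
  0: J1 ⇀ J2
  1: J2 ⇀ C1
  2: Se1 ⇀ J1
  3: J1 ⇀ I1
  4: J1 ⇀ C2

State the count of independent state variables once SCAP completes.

b2 →J1  (source Se1 imposes e)
b1 →J2  (C1 outputs effort q/C1)
b0 →J1  (0-jn J2 has e-setter on 1)
b3 →I1  (prefer integral on I1)
b4 →J1  (J1: bond 3 brought flow, rest push out)

3  (C1, C2, I1 all integral)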